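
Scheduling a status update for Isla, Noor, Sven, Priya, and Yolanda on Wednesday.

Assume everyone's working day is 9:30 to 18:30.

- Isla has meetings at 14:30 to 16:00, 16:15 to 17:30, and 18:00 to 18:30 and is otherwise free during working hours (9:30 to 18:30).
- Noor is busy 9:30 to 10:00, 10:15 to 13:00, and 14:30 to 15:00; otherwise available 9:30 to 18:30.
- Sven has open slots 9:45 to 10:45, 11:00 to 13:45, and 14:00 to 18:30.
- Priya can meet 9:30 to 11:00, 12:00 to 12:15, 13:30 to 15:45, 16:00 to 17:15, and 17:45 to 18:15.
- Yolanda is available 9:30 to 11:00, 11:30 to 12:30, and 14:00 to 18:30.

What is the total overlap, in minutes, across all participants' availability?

75 minutes

Isla free within 09:30–18:30: 09:30–14:30, 16:00–16:15, 17:30–18:00.
Noor free within 09:30–18:30: 10:00–10:15, 13:00–14:30, 15:00–18:30.
Isla ∩ Noor: 10:00–10:15, 13:00–14:30, 16:00–16:15, 17:30–18:00.
Isla ∩ Noor ∩ Sven: 10:00–10:15, 13:00–13:45, 14:00–14:30, 16:00–16:15, 17:30–18:00.
Isla ∩ Noor ∩ Sven ∩ Priya: 10:00–10:15, 13:30–13:45, 14:00–14:30, 16:00–16:15, 17:45–18:00.
Isla ∩ Noor ∩ Sven ∩ Priya ∩ Yolanda: 10:00–10:15, 14:00–14:30, 16:00–16:15, 17:45–18:00.
Total common minutes: 15 + 30 + 15 + 15 = 75.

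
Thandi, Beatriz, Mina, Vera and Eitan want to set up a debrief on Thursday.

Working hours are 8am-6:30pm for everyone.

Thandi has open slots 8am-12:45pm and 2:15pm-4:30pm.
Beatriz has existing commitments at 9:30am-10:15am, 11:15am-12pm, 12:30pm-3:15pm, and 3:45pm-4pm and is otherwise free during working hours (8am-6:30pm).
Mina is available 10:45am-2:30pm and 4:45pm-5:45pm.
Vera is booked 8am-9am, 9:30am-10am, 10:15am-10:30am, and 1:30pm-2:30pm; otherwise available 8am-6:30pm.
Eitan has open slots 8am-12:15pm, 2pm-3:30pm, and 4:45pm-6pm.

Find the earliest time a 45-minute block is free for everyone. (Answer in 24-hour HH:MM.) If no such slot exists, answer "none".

none

Beatriz free within 08:00–18:30: 08:00–09:30, 10:15–11:15, 12:00–12:30, 15:15–15:45, 16:00–18:30.
Vera free within 08:00–18:30: 09:00–09:30, 10:00–10:15, 10:30–13:30, 14:30–18:30.
Thandi ∩ Beatriz: 08:00–09:30, 10:15–11:15, 12:00–12:30, 15:15–15:45, 16:00–16:30.
Thandi ∩ Beatriz ∩ Mina: 10:45–11:15, 12:00–12:30.
Thandi ∩ Beatriz ∩ Mina ∩ Vera: 10:45–11:15, 12:00–12:30.
Thandi ∩ Beatriz ∩ Mina ∩ Vera ∩ Eitan: 10:45–11:15, 12:00–12:15.
Windows ≥ 45 min: (none).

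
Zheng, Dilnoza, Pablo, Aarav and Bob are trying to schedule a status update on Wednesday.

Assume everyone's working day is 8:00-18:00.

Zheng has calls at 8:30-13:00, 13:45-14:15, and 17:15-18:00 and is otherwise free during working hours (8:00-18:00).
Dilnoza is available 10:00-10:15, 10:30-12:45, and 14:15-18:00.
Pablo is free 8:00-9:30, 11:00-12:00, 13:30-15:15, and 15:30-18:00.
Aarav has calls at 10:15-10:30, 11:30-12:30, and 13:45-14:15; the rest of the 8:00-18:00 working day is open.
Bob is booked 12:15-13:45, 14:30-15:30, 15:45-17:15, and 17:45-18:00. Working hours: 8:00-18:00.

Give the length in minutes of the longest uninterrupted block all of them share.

15 minutes

Zheng free within 08:00–18:00: 08:00–08:30, 13:00–13:45, 14:15–17:15.
Aarav free within 08:00–18:00: 08:00–10:15, 10:30–11:30, 12:30–13:45, 14:15–18:00.
Bob free within 08:00–18:00: 08:00–12:15, 13:45–14:30, 15:30–15:45, 17:15–17:45.
Zheng ∩ Dilnoza: 14:15–17:15.
Zheng ∩ Dilnoza ∩ Pablo: 14:15–15:15, 15:30–17:15.
Zheng ∩ Dilnoza ∩ Pablo ∩ Aarav: 14:15–15:15, 15:30–17:15.
Zheng ∩ Dilnoza ∩ Pablo ∩ Aarav ∩ Bob: 14:15–14:30, 15:30–15:45.
Common window lengths: 15, 15 min; longest is 15.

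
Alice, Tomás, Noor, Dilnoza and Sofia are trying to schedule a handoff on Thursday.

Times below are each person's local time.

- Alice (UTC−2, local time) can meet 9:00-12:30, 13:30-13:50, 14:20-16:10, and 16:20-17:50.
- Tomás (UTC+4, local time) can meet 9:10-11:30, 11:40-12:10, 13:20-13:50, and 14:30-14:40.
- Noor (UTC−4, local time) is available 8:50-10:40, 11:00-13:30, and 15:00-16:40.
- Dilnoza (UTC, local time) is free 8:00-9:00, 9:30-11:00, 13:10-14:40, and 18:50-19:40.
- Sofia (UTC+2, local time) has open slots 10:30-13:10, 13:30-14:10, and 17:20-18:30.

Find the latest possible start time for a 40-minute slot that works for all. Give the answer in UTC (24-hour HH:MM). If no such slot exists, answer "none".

none

Alice → UTC: 11:00–14:30, 15:30–15:50, 16:20–18:10, 18:20–19:50.
Tomás → UTC: 05:10–07:30, 07:40–08:10, 09:20–09:50, 10:30–10:40.
Noor → UTC: 12:50–14:40, 15:00–17:30, 19:00–20:40.
Dilnoza → UTC: 08:00–09:00, 09:30–11:00, 13:10–14:40, 18:50–19:40.
Sofia → UTC: 08:30–11:10, 11:30–12:10, 15:20–16:30.
Alice ∩ Tomás: (none).
Alice ∩ Tomás ∩ Noor: (none).
Alice ∩ Tomás ∩ Noor ∩ Dilnoza: (none).
Alice ∩ Tomás ∩ Noor ∩ Dilnoza ∩ Sofia: (none).
Windows ≥ 40 min: (none).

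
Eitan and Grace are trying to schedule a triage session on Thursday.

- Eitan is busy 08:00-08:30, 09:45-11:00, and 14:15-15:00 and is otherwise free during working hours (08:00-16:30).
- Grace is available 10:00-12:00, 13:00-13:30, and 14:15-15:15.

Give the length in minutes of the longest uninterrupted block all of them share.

Eitan free within 08:00–16:30: 08:30–09:45, 11:00–14:15, 15:00–16:30.
Eitan ∩ Grace: 11:00–12:00, 13:00–13:30, 15:00–15:15.
Common window lengths: 60, 30, 15 min; longest is 60.

60 minutes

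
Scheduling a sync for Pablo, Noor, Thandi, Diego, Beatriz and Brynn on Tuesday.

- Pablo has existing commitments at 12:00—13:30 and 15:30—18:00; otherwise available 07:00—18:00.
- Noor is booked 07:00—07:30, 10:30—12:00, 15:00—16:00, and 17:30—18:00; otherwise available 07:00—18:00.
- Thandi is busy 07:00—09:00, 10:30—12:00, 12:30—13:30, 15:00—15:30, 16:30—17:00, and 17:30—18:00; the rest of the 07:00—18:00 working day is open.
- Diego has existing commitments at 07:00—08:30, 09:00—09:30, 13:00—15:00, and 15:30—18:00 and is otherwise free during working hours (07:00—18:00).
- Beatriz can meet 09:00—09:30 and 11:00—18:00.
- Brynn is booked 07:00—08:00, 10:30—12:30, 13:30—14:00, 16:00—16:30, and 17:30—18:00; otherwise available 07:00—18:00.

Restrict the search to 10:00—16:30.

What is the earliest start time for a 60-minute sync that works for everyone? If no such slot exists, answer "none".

Pablo free within 07:00–18:00: 07:00–12:00, 13:30–15:30.
Noor free within 07:00–18:00: 07:30–10:30, 12:00–15:00, 16:00–17:30.
Thandi free within 07:00–18:00: 09:00–10:30, 12:00–12:30, 13:30–15:00, 15:30–16:30, 17:00–17:30.
Diego free within 07:00–18:00: 08:30–09:00, 09:30–13:00, 15:00–15:30.
Brynn free within 07:00–18:00: 08:00–10:30, 12:30–13:30, 14:00–16:00, 16:30–17:30.
Pablo ∩ Noor: 07:30–10:30, 13:30–15:00.
Pablo ∩ Noor ∩ Thandi: 09:00–10:30, 13:30–15:00.
Pablo ∩ Noor ∩ Thandi ∩ Diego: 09:30–10:30.
Pablo ∩ Noor ∩ Thandi ∩ Diego ∩ Beatriz: (none).
Pablo ∩ Noor ∩ Thandi ∩ Diego ∩ Beatriz ∩ Brynn: (none).
Restricted to 10:00–16:30: (none).
Windows ≥ 60 min: (none).

none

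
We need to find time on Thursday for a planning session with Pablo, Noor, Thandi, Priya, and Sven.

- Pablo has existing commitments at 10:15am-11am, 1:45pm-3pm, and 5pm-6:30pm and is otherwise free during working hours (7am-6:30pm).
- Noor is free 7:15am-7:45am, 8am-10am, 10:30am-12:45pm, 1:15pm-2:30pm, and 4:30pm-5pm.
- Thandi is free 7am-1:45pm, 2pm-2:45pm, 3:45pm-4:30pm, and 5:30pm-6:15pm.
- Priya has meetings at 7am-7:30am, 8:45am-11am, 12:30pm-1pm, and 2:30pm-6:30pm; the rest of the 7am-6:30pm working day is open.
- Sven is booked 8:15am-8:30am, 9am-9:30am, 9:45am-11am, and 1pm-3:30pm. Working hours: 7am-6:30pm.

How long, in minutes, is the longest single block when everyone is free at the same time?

90 minutes

Pablo free within 07:00–18:30: 07:00–10:15, 11:00–13:45, 15:00–17:00.
Priya free within 07:00–18:30: 07:30–08:45, 11:00–12:30, 13:00–14:30.
Sven free within 07:00–18:30: 07:00–08:15, 08:30–09:00, 09:30–09:45, 11:00–13:00, 15:30–18:30.
Pablo ∩ Noor: 07:15–07:45, 08:00–10:00, 11:00–12:45, 13:15–13:45, 16:30–17:00.
Pablo ∩ Noor ∩ Thandi: 07:15–07:45, 08:00–10:00, 11:00–12:45, 13:15–13:45.
Pablo ∩ Noor ∩ Thandi ∩ Priya: 07:30–07:45, 08:00–08:45, 11:00–12:30, 13:15–13:45.
Pablo ∩ Noor ∩ Thandi ∩ Priya ∩ Sven: 07:30–07:45, 08:00–08:15, 08:30–08:45, 11:00–12:30.
Common window lengths: 15, 15, 15, 90 min; longest is 90.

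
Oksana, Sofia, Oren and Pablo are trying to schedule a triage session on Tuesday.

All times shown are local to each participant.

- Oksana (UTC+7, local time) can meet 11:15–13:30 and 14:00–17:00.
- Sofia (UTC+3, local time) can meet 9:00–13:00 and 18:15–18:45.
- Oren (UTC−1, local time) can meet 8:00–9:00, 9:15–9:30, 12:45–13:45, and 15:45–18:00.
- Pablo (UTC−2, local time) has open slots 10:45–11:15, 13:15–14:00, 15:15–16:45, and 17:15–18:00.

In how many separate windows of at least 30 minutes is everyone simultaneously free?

0

Oksana → UTC: 04:15–06:30, 07:00–10:00.
Sofia → UTC: 06:00–10:00, 15:15–15:45.
Oren → UTC: 09:00–10:00, 10:15–10:30, 13:45–14:45, 16:45–19:00.
Pablo → UTC: 12:45–13:15, 15:15–16:00, 17:15–18:45, 19:15–20:00.
Oksana ∩ Sofia: 06:00–06:30, 07:00–10:00.
Oksana ∩ Sofia ∩ Oren: 09:00–10:00.
Oksana ∩ Sofia ∩ Oren ∩ Pablo: (none).
Windows ≥ 30 min: (none).
That's 0 windows.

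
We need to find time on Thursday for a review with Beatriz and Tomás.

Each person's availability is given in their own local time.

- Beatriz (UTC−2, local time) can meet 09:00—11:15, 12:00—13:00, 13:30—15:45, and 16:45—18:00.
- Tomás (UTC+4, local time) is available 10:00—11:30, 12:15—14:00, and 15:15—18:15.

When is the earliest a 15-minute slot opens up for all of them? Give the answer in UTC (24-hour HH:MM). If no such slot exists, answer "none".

Beatriz → UTC: 11:00–13:15, 14:00–15:00, 15:30–17:45, 18:45–20:00.
Tomás → UTC: 06:00–07:30, 08:15–10:00, 11:15–14:15.
Beatriz ∩ Tomás: 11:15–13:15, 14:00–14:15.
Windows ≥ 15 min: 11:15–13:15, 14:00–14:15.
Earliest such window starts at 11:15.

11:15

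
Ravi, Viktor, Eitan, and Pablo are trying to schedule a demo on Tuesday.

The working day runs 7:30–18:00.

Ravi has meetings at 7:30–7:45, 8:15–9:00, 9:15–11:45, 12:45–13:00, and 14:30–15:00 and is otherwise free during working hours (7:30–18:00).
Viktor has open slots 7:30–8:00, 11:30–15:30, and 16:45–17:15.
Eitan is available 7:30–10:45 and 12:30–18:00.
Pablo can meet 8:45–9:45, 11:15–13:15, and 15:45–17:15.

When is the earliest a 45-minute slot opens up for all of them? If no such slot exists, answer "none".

Ravi free within 07:30–18:00: 07:45–08:15, 09:00–09:15, 11:45–12:45, 13:00–14:30, 15:00–18:00.
Ravi ∩ Viktor: 07:45–08:00, 11:45–12:45, 13:00–14:30, 15:00–15:30, 16:45–17:15.
Ravi ∩ Viktor ∩ Eitan: 07:45–08:00, 12:30–12:45, 13:00–14:30, 15:00–15:30, 16:45–17:15.
Ravi ∩ Viktor ∩ Eitan ∩ Pablo: 12:30–12:45, 13:00–13:15, 16:45–17:15.
Windows ≥ 45 min: (none).

none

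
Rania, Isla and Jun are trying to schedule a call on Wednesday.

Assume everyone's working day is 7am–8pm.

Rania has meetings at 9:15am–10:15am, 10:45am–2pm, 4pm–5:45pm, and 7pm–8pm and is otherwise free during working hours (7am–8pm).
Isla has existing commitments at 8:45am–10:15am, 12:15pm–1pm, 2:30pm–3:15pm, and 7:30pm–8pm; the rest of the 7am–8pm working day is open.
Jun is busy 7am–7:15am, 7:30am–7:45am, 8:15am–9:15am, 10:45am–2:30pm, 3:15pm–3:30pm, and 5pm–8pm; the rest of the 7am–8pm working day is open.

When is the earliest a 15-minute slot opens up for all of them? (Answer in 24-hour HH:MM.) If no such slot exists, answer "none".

07:15

Rania free within 07:00–20:00: 07:00–09:15, 10:15–10:45, 14:00–16:00, 17:45–19:00.
Isla free within 07:00–20:00: 07:00–08:45, 10:15–12:15, 13:00–14:30, 15:15–19:30.
Jun free within 07:00–20:00: 07:15–07:30, 07:45–08:15, 09:15–10:45, 14:30–15:15, 15:30–17:00.
Rania ∩ Isla: 07:00–08:45, 10:15–10:45, 14:00–14:30, 15:15–16:00, 17:45–19:00.
Rania ∩ Isla ∩ Jun: 07:15–07:30, 07:45–08:15, 10:15–10:45, 15:30–16:00.
Windows ≥ 15 min: 07:15–07:30, 07:45–08:15, 10:15–10:45, 15:30–16:00.
Earliest such window starts at 07:15.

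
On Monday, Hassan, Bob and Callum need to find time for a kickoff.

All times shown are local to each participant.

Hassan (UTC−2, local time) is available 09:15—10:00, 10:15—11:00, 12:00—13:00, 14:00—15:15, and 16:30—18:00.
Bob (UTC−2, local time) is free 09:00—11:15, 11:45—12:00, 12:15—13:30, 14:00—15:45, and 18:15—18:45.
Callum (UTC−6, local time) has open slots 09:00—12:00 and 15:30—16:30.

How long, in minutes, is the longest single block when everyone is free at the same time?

Hassan → UTC: 11:15–12:00, 12:15–13:00, 14:00–15:00, 16:00–17:15, 18:30–20:00.
Bob → UTC: 11:00–13:15, 13:45–14:00, 14:15–15:30, 16:00–17:45, 20:15–20:45.
Callum → UTC: 15:00–18:00, 21:30–22:30.
Hassan ∩ Bob: 11:15–12:00, 12:15–13:00, 14:15–15:00, 16:00–17:15.
Hassan ∩ Bob ∩ Callum: 16:00–17:15.
Single common window of 75 minutes.

75 minutes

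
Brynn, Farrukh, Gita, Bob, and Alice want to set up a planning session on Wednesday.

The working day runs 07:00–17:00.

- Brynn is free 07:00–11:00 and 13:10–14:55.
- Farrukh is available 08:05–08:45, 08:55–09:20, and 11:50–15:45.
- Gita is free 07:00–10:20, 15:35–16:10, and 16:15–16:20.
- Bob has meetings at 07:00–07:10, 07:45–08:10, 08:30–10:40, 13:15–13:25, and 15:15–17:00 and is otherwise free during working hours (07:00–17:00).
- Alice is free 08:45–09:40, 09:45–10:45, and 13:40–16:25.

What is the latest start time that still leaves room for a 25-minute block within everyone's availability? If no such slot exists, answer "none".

none

Bob free within 07:00–17:00: 07:10–07:45, 08:10–08:30, 10:40–13:15, 13:25–15:15.
Brynn ∩ Farrukh: 08:05–08:45, 08:55–09:20, 13:10–14:55.
Brynn ∩ Farrukh ∩ Gita: 08:05–08:45, 08:55–09:20.
Brynn ∩ Farrukh ∩ Gita ∩ Bob: 08:10–08:30.
Brynn ∩ Farrukh ∩ Gita ∩ Bob ∩ Alice: (none).
Windows ≥ 25 min: (none).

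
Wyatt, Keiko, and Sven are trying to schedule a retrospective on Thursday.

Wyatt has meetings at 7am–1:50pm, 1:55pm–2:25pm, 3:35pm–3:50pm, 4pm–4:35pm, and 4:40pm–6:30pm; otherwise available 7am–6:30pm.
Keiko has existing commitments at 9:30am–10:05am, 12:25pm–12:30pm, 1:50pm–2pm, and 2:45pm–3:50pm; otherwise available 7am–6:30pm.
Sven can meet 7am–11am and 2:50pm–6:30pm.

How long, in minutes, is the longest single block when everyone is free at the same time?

Wyatt free within 07:00–18:30: 13:50–13:55, 14:25–15:35, 15:50–16:00, 16:35–16:40.
Keiko free within 07:00–18:30: 07:00–09:30, 10:05–12:25, 12:30–13:50, 14:00–14:45, 15:50–18:30.
Wyatt ∩ Keiko: 14:25–14:45, 15:50–16:00, 16:35–16:40.
Wyatt ∩ Keiko ∩ Sven: 15:50–16:00, 16:35–16:40.
Common window lengths: 10, 5 min; longest is 10.

10 minutes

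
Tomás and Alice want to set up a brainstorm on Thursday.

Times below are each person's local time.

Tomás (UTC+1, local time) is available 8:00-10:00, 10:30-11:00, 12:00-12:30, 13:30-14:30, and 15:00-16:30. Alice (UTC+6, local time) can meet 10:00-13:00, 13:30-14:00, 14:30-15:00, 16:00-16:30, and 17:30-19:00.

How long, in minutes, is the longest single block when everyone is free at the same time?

Tomás → UTC: 07:00–09:00, 09:30–10:00, 11:00–11:30, 12:30–13:30, 14:00–15:30.
Alice → UTC: 04:00–07:00, 07:30–08:00, 08:30–09:00, 10:00–10:30, 11:30–13:00.
Tomás ∩ Alice: 07:30–08:00, 08:30–09:00, 12:30–13:00.
Common window lengths: 30, 30, 30 min; longest is 30.

30 minutes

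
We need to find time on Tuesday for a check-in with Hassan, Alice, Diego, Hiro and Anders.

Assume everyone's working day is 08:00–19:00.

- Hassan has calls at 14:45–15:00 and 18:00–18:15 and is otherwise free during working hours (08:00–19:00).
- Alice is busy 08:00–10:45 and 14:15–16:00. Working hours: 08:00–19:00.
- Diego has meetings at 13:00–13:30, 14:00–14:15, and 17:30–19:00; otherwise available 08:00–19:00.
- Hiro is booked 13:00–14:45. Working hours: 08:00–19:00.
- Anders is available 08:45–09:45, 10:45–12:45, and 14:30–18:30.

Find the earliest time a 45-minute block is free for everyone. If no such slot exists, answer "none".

10:45

Hassan free within 08:00–19:00: 08:00–14:45, 15:00–18:00, 18:15–19:00.
Alice free within 08:00–19:00: 10:45–14:15, 16:00–19:00.
Diego free within 08:00–19:00: 08:00–13:00, 13:30–14:00, 14:15–17:30.
Hiro free within 08:00–19:00: 08:00–13:00, 14:45–19:00.
Hassan ∩ Alice: 10:45–14:15, 16:00–18:00, 18:15–19:00.
Hassan ∩ Alice ∩ Diego: 10:45–13:00, 13:30–14:00, 16:00–17:30.
Hassan ∩ Alice ∩ Diego ∩ Hiro: 10:45–13:00, 16:00–17:30.
Hassan ∩ Alice ∩ Diego ∩ Hiro ∩ Anders: 10:45–12:45, 16:00–17:30.
Windows ≥ 45 min: 10:45–12:45, 16:00–17:30.
Earliest such window starts at 10:45.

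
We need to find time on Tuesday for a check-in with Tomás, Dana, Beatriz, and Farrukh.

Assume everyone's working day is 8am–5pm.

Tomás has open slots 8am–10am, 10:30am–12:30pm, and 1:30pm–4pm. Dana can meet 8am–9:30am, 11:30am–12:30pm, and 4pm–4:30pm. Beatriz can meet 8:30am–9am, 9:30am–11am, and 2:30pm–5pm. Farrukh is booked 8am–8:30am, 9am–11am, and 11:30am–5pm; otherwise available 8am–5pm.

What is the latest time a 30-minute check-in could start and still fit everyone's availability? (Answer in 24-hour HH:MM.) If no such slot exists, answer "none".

08:30

Farrukh free within 08:00–17:00: 08:30–09:00, 11:00–11:30.
Tomás ∩ Dana: 08:00–09:30, 11:30–12:30.
Tomás ∩ Dana ∩ Beatriz: 08:30–09:00.
Tomás ∩ Dana ∩ Beatriz ∩ Farrukh: 08:30–09:00.
Windows ≥ 30 min: 08:30–09:00.
Latest start in the last window 08:30–09:00 is 09:00 − 30 min = 08:30.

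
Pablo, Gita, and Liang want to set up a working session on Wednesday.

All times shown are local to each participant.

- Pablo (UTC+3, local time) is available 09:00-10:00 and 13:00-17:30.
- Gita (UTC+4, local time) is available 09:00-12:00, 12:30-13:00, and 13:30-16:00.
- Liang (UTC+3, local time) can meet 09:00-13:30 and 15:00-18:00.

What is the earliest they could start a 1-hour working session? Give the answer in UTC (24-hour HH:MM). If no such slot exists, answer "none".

Pablo → UTC: 06:00–07:00, 10:00–14:30.
Gita → UTC: 05:00–08:00, 08:30–09:00, 09:30–12:00.
Liang → UTC: 06:00–10:30, 12:00–15:00.
Pablo ∩ Gita: 06:00–07:00, 10:00–12:00.
Pablo ∩ Gita ∩ Liang: 06:00–07:00, 10:00–10:30.
Windows ≥ 60 min: 06:00–07:00.
Earliest such window starts at 06:00.

06:00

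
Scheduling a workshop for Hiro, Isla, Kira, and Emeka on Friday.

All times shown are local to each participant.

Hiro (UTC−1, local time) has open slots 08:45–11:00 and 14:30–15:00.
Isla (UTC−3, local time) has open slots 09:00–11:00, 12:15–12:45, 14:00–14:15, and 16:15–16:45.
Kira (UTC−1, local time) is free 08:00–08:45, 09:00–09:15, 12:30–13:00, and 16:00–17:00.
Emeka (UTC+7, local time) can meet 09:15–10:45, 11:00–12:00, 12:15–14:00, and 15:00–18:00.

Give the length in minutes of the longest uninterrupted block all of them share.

Hiro → UTC: 09:45–12:00, 15:30–16:00.
Isla → UTC: 12:00–14:00, 15:15–15:45, 17:00–17:15, 19:15–19:45.
Kira → UTC: 09:00–09:45, 10:00–10:15, 13:30–14:00, 17:00–18:00.
Emeka → UTC: 02:15–03:45, 04:00–05:00, 05:15–07:00, 08:00–11:00.
Hiro ∩ Isla: 15:30–15:45.
Hiro ∩ Isla ∩ Kira: (none).
Hiro ∩ Isla ∩ Kira ∩ Emeka: (none).
No common window.

0 minutes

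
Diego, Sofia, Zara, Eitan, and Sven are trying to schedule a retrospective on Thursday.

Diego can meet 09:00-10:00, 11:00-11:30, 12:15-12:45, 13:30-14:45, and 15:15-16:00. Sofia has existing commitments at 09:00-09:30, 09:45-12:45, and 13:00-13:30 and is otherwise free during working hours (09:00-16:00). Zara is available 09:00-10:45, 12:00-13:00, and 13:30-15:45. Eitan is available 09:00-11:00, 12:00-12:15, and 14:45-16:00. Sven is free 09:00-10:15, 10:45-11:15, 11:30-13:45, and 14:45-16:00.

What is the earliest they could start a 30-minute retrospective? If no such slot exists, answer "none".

15:15

Sofia free within 09:00–16:00: 09:30–09:45, 12:45–13:00, 13:30–16:00.
Diego ∩ Sofia: 09:30–09:45, 13:30–14:45, 15:15–16:00.
Diego ∩ Sofia ∩ Zara: 09:30–09:45, 13:30–14:45, 15:15–15:45.
Diego ∩ Sofia ∩ Zara ∩ Eitan: 09:30–09:45, 15:15–15:45.
Diego ∩ Sofia ∩ Zara ∩ Eitan ∩ Sven: 09:30–09:45, 15:15–15:45.
Windows ≥ 30 min: 15:15–15:45.
Earliest such window starts at 15:15.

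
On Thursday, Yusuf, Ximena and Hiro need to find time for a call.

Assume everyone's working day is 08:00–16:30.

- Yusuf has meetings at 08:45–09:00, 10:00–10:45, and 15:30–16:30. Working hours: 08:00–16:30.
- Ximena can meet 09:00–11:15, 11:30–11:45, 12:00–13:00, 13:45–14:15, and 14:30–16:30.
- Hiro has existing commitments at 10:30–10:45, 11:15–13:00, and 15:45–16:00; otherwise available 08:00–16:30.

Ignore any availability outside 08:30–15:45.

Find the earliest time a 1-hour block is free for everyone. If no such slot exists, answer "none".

Yusuf free within 08:00–16:30: 08:00–08:45, 09:00–10:00, 10:45–15:30.
Hiro free within 08:00–16:30: 08:00–10:30, 10:45–11:15, 13:00–15:45, 16:00–16:30.
Yusuf ∩ Ximena: 09:00–10:00, 10:45–11:15, 11:30–11:45, 12:00–13:00, 13:45–14:15, 14:30–15:30.
Yusuf ∩ Ximena ∩ Hiro: 09:00–10:00, 10:45–11:15, 13:45–14:15, 14:30–15:30.
Restricted to 08:30–15:45: 09:00–10:00, 10:45–11:15, 13:45–14:15, 14:30–15:30.
Windows ≥ 60 min: 09:00–10:00, 14:30–15:30.
Earliest such window starts at 09:00.

09:00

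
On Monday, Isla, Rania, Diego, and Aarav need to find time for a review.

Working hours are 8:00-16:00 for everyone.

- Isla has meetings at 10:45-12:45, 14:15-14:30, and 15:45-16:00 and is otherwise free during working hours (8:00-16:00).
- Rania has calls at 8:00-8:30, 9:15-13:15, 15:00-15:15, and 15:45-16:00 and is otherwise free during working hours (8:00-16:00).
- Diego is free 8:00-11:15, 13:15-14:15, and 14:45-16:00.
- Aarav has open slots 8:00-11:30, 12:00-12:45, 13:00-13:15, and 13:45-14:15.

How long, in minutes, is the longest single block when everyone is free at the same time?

Isla free within 08:00–16:00: 08:00–10:45, 12:45–14:15, 14:30–15:45.
Rania free within 08:00–16:00: 08:30–09:15, 13:15–15:00, 15:15–15:45.
Isla ∩ Rania: 08:30–09:15, 13:15–14:15, 14:30–15:00, 15:15–15:45.
Isla ∩ Rania ∩ Diego: 08:30–09:15, 13:15–14:15, 14:45–15:00, 15:15–15:45.
Isla ∩ Rania ∩ Diego ∩ Aarav: 08:30–09:15, 13:45–14:15.
Common window lengths: 45, 30 min; longest is 45.

45 minutes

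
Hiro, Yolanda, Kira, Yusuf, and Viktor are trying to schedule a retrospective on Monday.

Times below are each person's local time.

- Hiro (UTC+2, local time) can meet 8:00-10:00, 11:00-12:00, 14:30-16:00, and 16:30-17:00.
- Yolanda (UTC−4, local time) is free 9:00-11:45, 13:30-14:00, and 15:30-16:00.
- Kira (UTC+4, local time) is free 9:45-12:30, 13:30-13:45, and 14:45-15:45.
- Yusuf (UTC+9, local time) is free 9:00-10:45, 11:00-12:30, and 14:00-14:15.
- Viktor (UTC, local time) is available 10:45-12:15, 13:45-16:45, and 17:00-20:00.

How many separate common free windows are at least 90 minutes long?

0

Hiro → UTC: 06:00–08:00, 09:00–10:00, 12:30–14:00, 14:30–15:00.
Yolanda → UTC: 13:00–15:45, 17:30–18:00, 19:30–20:00.
Kira → UTC: 05:45–08:30, 09:30–09:45, 10:45–11:45.
Yusuf → UTC: 00:00–01:45, 02:00–03:30, 05:00–05:15.
Viktor → UTC: 10:45–12:15, 13:45–16:45, 17:00–20:00.
Hiro ∩ Yolanda: 13:00–14:00, 14:30–15:00.
Hiro ∩ Yolanda ∩ Kira: (none).
Hiro ∩ Yolanda ∩ Kira ∩ Yusuf: (none).
Hiro ∩ Yolanda ∩ Kira ∩ Yusuf ∩ Viktor: (none).
Windows ≥ 90 min: (none).
That's 0 windows.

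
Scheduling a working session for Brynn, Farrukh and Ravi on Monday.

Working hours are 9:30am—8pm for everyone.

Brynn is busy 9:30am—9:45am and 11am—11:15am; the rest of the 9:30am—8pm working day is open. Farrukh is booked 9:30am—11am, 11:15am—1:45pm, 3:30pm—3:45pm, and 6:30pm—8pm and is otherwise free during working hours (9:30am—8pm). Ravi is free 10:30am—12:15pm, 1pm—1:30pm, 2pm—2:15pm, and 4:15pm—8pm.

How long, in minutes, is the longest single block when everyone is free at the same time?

Brynn free within 09:30–20:00: 09:45–11:00, 11:15–20:00.
Farrukh free within 09:30–20:00: 11:00–11:15, 13:45–15:30, 15:45–18:30.
Brynn ∩ Farrukh: 13:45–15:30, 15:45–18:30.
Brynn ∩ Farrukh ∩ Ravi: 14:00–14:15, 16:15–18:30.
Common window lengths: 15, 135 min; longest is 135.

135 minutes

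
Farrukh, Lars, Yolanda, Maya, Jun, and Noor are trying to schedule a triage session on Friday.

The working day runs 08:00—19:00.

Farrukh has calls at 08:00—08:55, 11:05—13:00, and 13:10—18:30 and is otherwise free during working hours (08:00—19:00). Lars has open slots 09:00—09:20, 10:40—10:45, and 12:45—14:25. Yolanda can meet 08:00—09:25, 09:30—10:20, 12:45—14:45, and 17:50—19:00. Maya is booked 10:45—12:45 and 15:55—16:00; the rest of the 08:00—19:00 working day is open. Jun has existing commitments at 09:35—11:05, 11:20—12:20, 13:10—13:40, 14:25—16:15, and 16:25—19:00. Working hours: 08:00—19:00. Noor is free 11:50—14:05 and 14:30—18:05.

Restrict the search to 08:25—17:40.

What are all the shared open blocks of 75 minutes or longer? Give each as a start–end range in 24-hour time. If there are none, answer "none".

none

Farrukh free within 08:00–19:00: 08:55–11:05, 13:00–13:10, 18:30–19:00.
Maya free within 08:00–19:00: 08:00–10:45, 12:45–15:55, 16:00–19:00.
Jun free within 08:00–19:00: 08:00–09:35, 11:05–11:20, 12:20–13:10, 13:40–14:25, 16:15–16:25.
Farrukh ∩ Lars: 09:00–09:20, 10:40–10:45, 13:00–13:10.
Farrukh ∩ Lars ∩ Yolanda: 09:00–09:20, 13:00–13:10.
Farrukh ∩ Lars ∩ Yolanda ∩ Maya: 09:00–09:20, 13:00–13:10.
Farrukh ∩ Lars ∩ Yolanda ∩ Maya ∩ Jun: 09:00–09:20, 13:00–13:10.
Farrukh ∩ Lars ∩ Yolanda ∩ Maya ∩ Jun ∩ Noor: 13:00–13:10.
Restricted to 08:25–17:40: 13:00–13:10.
Windows ≥ 75 min: (none).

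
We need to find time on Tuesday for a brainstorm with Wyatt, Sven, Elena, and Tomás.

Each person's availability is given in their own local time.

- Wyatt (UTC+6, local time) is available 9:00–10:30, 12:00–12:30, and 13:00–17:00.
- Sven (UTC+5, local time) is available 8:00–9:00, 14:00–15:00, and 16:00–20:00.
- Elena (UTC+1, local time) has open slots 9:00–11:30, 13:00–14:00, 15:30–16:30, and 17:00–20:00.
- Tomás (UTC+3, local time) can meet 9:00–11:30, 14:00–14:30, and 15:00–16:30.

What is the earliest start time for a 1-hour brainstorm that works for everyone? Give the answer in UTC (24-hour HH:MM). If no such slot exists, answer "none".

none

Wyatt → UTC: 03:00–04:30, 06:00–06:30, 07:00–11:00.
Sven → UTC: 03:00–04:00, 09:00–10:00, 11:00–15:00.
Elena → UTC: 08:00–10:30, 12:00–13:00, 14:30–15:30, 16:00–19:00.
Tomás → UTC: 06:00–08:30, 11:00–11:30, 12:00–13:30.
Wyatt ∩ Sven: 03:00–04:00, 09:00–10:00.
Wyatt ∩ Sven ∩ Elena: 09:00–10:00.
Wyatt ∩ Sven ∩ Elena ∩ Tomás: (none).
Windows ≥ 60 min: (none).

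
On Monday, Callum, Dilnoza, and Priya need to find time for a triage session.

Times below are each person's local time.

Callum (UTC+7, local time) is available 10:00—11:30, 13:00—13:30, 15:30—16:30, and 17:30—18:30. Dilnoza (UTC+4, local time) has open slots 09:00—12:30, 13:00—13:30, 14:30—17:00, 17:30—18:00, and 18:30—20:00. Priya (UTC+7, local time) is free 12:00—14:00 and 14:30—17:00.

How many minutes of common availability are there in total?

60 minutes

Callum → UTC: 03:00–04:30, 06:00–06:30, 08:30–09:30, 10:30–11:30.
Dilnoza → UTC: 05:00–08:30, 09:00–09:30, 10:30–13:00, 13:30–14:00, 14:30–16:00.
Priya → UTC: 05:00–07:00, 07:30–10:00.
Callum ∩ Dilnoza: 06:00–06:30, 09:00–09:30, 10:30–11:30.
Callum ∩ Dilnoza ∩ Priya: 06:00–06:30, 09:00–09:30.
Total common minutes: 30 + 30 = 60.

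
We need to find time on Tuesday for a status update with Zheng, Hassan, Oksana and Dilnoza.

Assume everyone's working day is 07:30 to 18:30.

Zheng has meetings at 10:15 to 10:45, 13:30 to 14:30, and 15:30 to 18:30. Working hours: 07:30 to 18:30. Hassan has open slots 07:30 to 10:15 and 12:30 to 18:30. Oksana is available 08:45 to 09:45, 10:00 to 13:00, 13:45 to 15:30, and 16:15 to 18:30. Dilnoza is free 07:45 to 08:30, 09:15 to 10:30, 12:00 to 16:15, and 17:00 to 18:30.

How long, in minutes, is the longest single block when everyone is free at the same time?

Zheng free within 07:30–18:30: 07:30–10:15, 10:45–13:30, 14:30–15:30.
Zheng ∩ Hassan: 07:30–10:15, 12:30–13:30, 14:30–15:30.
Zheng ∩ Hassan ∩ Oksana: 08:45–09:45, 10:00–10:15, 12:30–13:00, 14:30–15:30.
Zheng ∩ Hassan ∩ Oksana ∩ Dilnoza: 09:15–09:45, 10:00–10:15, 12:30–13:00, 14:30–15:30.
Common window lengths: 30, 15, 30, 60 min; longest is 60.

60 minutes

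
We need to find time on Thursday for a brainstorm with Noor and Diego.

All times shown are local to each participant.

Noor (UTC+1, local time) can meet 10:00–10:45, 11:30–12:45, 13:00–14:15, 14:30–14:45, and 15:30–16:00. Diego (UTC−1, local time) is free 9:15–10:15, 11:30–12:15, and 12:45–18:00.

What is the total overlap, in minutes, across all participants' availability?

Noor → UTC: 09:00–09:45, 10:30–11:45, 12:00–13:15, 13:30–13:45, 14:30–15:00.
Diego → UTC: 10:15–11:15, 12:30–13:15, 13:45–19:00.
Noor ∩ Diego: 10:30–11:15, 12:30–13:15, 14:30–15:00.
Total common minutes: 45 + 45 + 30 = 120.

120 minutes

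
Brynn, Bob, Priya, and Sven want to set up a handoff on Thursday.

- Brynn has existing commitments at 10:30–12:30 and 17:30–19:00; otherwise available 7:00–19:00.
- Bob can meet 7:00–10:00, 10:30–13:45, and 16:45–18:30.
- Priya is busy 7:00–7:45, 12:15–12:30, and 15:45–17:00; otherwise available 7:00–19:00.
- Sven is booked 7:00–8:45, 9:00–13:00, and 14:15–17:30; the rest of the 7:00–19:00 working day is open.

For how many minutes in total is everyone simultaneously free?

60 minutes

Brynn free within 07:00–19:00: 07:00–10:30, 12:30–17:30.
Priya free within 07:00–19:00: 07:45–12:15, 12:30–15:45, 17:00–19:00.
Sven free within 07:00–19:00: 08:45–09:00, 13:00–14:15, 17:30–19:00.
Brynn ∩ Bob: 07:00–10:00, 12:30–13:45, 16:45–17:30.
Brynn ∩ Bob ∩ Priya: 07:45–10:00, 12:30–13:45, 17:00–17:30.
Brynn ∩ Bob ∩ Priya ∩ Sven: 08:45–09:00, 13:00–13:45.
Total common minutes: 15 + 45 = 60.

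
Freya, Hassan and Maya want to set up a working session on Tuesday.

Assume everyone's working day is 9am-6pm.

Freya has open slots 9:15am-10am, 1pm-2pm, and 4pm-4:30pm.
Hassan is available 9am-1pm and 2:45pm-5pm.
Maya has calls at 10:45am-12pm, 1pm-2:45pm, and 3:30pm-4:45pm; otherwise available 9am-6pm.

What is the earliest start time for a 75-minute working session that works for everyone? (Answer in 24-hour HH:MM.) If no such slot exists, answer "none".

Maya free within 09:00–18:00: 09:00–10:45, 12:00–13:00, 14:45–15:30, 16:45–18:00.
Freya ∩ Hassan: 09:15–10:00, 16:00–16:30.
Freya ∩ Hassan ∩ Maya: 09:15–10:00.
Windows ≥ 75 min: (none).

none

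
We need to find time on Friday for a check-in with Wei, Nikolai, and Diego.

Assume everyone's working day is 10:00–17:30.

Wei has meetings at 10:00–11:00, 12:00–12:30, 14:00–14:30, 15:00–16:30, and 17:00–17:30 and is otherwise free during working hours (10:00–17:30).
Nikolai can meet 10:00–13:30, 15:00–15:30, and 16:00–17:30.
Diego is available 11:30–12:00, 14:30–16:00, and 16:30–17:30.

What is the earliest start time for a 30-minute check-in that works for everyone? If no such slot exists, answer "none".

Wei free within 10:00–17:30: 11:00–12:00, 12:30–14:00, 14:30–15:00, 16:30–17:00.
Wei ∩ Nikolai: 11:00–12:00, 12:30–13:30, 16:30–17:00.
Wei ∩ Nikolai ∩ Diego: 11:30–12:00, 16:30–17:00.
Windows ≥ 30 min: 11:30–12:00, 16:30–17:00.
Earliest such window starts at 11:30.

11:30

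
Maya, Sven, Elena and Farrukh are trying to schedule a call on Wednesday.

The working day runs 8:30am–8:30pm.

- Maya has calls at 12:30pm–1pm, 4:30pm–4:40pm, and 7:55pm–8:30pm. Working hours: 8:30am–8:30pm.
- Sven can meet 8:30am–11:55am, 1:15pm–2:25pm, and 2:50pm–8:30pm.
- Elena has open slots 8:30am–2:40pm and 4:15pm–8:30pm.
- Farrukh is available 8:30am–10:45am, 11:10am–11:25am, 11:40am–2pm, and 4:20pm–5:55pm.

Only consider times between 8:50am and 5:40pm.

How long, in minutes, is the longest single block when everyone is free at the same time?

Maya free within 08:30–20:30: 08:30–12:30, 13:00–16:30, 16:40–19:55.
Maya ∩ Sven: 08:30–11:55, 13:15–14:25, 14:50–16:30, 16:40–19:55.
Maya ∩ Sven ∩ Elena: 08:30–11:55, 13:15–14:25, 16:15–16:30, 16:40–19:55.
Maya ∩ Sven ∩ Elena ∩ Farrukh: 08:30–10:45, 11:10–11:25, 11:40–11:55, 13:15–14:00, 16:20–16:30, 16:40–17:55.
Restricted to 08:50–17:40: 08:50–10:45, 11:10–11:25, 11:40–11:55, 13:15–14:00, 16:20–16:30, 16:40–17:40.
Common window lengths: 115, 15, 15, 45, 10, 60 min; longest is 115.

115 minutes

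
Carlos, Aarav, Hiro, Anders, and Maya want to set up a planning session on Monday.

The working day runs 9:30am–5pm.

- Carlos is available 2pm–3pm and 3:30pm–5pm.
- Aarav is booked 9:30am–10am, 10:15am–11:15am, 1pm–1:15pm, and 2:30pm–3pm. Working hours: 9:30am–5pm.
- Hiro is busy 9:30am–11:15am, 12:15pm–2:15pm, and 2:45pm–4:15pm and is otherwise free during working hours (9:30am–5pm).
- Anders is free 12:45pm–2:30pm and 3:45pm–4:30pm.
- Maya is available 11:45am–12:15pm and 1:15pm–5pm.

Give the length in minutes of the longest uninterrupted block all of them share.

15 minutes

Aarav free within 09:30–17:00: 10:00–10:15, 11:15–13:00, 13:15–14:30, 15:00–17:00.
Hiro free within 09:30–17:00: 11:15–12:15, 14:15–14:45, 16:15–17:00.
Carlos ∩ Aarav: 14:00–14:30, 15:30–17:00.
Carlos ∩ Aarav ∩ Hiro: 14:15–14:30, 16:15–17:00.
Carlos ∩ Aarav ∩ Hiro ∩ Anders: 14:15–14:30, 16:15–16:30.
Carlos ∩ Aarav ∩ Hiro ∩ Anders ∩ Maya: 14:15–14:30, 16:15–16:30.
Common window lengths: 15, 15 min; longest is 15.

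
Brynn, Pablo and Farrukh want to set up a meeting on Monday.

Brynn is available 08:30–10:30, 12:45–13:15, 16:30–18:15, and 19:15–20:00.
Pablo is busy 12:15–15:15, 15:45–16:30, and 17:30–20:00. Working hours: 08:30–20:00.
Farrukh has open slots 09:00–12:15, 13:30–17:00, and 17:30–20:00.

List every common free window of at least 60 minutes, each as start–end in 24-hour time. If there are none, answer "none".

Pablo free within 08:30–20:00: 08:30–12:15, 15:15–15:45, 16:30–17:30.
Brynn ∩ Pablo: 08:30–10:30, 16:30–17:30.
Brynn ∩ Pablo ∩ Farrukh: 09:00–10:30, 16:30–17:00.
Windows ≥ 60 min: 09:00–10:30.

09:00–10:30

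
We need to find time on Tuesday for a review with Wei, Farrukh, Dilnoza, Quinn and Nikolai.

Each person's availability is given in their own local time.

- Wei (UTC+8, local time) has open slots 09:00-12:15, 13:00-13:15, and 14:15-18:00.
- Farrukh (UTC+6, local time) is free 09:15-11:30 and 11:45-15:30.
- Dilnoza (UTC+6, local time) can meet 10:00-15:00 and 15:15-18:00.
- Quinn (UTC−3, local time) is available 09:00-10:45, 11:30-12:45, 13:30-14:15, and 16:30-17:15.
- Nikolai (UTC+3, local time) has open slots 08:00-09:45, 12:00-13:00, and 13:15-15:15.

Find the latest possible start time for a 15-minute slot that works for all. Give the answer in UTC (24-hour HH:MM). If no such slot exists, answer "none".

Wei → UTC: 01:00–04:15, 05:00–05:15, 06:15–10:00.
Farrukh → UTC: 03:15–05:30, 05:45–09:30.
Dilnoza → UTC: 04:00–09:00, 09:15–12:00.
Quinn → UTC: 12:00–13:45, 14:30–15:45, 16:30–17:15, 19:30–20:15.
Nikolai → UTC: 05:00–06:45, 09:00–10:00, 10:15–12:15.
Wei ∩ Farrukh: 03:15–04:15, 05:00–05:15, 06:15–09:30.
Wei ∩ Farrukh ∩ Dilnoza: 04:00–04:15, 05:00–05:15, 06:15–09:00, 09:15–09:30.
Wei ∩ Farrukh ∩ Dilnoza ∩ Quinn: (none).
Wei ∩ Farrukh ∩ Dilnoza ∩ Quinn ∩ Nikolai: (none).
Windows ≥ 15 min: (none).

none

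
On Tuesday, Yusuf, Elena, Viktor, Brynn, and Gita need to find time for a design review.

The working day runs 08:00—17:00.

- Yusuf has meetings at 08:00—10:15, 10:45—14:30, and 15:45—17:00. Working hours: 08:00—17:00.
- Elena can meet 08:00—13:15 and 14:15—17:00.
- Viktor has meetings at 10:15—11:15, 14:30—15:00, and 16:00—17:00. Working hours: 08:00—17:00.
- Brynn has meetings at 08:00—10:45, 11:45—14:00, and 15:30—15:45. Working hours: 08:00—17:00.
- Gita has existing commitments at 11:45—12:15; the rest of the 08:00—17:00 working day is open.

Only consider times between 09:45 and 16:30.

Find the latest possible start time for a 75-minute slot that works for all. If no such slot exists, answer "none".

Yusuf free within 08:00–17:00: 10:15–10:45, 14:30–15:45.
Viktor free within 08:00–17:00: 08:00–10:15, 11:15–14:30, 15:00–16:00.
Brynn free within 08:00–17:00: 10:45–11:45, 14:00–15:30, 15:45–17:00.
Gita free within 08:00–17:00: 08:00–11:45, 12:15–17:00.
Yusuf ∩ Elena: 10:15–10:45, 14:30–15:45.
Yusuf ∩ Elena ∩ Viktor: 15:00–15:45.
Yusuf ∩ Elena ∩ Viktor ∩ Brynn: 15:00–15:30.
Yusuf ∩ Elena ∩ Viktor ∩ Brynn ∩ Gita: 15:00–15:30.
Restricted to 09:45–16:30: 15:00–15:30.
Windows ≥ 75 min: (none).

none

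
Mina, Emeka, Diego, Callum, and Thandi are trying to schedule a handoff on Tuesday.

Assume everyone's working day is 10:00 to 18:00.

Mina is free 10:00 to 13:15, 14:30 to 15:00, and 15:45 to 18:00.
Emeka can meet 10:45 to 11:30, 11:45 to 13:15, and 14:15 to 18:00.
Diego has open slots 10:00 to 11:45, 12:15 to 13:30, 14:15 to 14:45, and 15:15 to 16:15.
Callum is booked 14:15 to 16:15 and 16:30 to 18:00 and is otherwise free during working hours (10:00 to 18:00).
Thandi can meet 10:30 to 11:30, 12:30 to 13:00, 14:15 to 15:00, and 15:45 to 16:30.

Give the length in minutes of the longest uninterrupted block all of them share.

Callum free within 10:00–18:00: 10:00–14:15, 16:15–16:30.
Mina ∩ Emeka: 10:45–11:30, 11:45–13:15, 14:30–15:00, 15:45–18:00.
Mina ∩ Emeka ∩ Diego: 10:45–11:30, 12:15–13:15, 14:30–14:45, 15:45–16:15.
Mina ∩ Emeka ∩ Diego ∩ Callum: 10:45–11:30, 12:15–13:15.
Mina ∩ Emeka ∩ Diego ∩ Callum ∩ Thandi: 10:45–11:30, 12:30–13:00.
Common window lengths: 45, 30 min; longest is 45.

45 minutes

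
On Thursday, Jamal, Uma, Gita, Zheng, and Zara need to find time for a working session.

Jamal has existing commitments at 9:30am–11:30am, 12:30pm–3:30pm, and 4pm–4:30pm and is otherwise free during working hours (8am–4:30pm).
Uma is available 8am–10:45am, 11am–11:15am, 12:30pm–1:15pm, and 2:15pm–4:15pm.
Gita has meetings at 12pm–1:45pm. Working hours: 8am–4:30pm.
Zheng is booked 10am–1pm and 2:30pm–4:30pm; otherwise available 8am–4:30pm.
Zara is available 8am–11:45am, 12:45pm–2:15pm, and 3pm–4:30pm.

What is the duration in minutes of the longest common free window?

Jamal free within 08:00–16:30: 08:00–09:30, 11:30–12:30, 15:30–16:00.
Gita free within 08:00–16:30: 08:00–12:00, 13:45–16:30.
Zheng free within 08:00–16:30: 08:00–10:00, 13:00–14:30.
Jamal ∩ Uma: 08:00–09:30, 15:30–16:00.
Jamal ∩ Uma ∩ Gita: 08:00–09:30, 15:30–16:00.
Jamal ∩ Uma ∩ Gita ∩ Zheng: 08:00–09:30.
Jamal ∩ Uma ∩ Gita ∩ Zheng ∩ Zara: 08:00–09:30.
Single common window of 90 minutes.

90 minutes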